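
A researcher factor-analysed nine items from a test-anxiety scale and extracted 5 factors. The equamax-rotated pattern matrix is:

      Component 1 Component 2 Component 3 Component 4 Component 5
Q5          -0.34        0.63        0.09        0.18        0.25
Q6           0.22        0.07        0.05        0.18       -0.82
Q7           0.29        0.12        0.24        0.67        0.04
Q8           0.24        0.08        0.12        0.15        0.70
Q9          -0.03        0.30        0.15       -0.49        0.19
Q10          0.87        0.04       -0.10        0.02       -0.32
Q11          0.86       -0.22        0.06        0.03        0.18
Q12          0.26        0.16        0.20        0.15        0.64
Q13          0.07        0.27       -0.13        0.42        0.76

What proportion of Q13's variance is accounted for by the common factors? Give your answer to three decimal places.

h² = 0.07² + 0.27² + (-0.13)² + 0.42² + 0.76² = 0.0049 + 0.0729 + 0.0169 + 0.1764 + 0.5776 = 0.8487

0.849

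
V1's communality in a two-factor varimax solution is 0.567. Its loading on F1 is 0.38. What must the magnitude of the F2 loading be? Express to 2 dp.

0.65

Under orthogonal rotation h² = Σλ², so λ_F2² = h² − (0.1444) = 0.567 − 0.1444 = 0.4226.
|λ| = √0.4226 = 0.6501.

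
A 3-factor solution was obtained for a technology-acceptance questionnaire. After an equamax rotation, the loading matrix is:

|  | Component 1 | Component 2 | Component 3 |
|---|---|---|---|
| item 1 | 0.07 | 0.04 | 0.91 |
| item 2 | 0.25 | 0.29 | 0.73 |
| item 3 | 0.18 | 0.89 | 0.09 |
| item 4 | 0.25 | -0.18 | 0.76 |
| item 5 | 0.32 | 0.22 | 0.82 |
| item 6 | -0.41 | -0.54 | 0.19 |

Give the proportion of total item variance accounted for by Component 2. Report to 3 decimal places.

0.208

SS loadings for Component 2 = 0.04² + 0.29² + 0.89² + (-0.18)² + 0.22² + (-0.54)² = 1.2502
Proportion of variance = 1.2502 / 6 = 0.2084.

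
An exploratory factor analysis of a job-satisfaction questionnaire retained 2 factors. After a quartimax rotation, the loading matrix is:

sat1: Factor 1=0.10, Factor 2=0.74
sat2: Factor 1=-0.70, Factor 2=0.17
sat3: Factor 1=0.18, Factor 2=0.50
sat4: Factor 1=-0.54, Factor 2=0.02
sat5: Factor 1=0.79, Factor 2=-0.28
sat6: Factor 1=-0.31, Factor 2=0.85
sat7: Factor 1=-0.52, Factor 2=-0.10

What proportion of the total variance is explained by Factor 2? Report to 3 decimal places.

SS loadings for Factor 2 = 0.74² + 0.17² + 0.50² + 0.02² + (-0.28)² + 0.85² + (-0.10)² = 1.6378
Proportion of variance = 1.6378 / 7 = 0.2340.

0.234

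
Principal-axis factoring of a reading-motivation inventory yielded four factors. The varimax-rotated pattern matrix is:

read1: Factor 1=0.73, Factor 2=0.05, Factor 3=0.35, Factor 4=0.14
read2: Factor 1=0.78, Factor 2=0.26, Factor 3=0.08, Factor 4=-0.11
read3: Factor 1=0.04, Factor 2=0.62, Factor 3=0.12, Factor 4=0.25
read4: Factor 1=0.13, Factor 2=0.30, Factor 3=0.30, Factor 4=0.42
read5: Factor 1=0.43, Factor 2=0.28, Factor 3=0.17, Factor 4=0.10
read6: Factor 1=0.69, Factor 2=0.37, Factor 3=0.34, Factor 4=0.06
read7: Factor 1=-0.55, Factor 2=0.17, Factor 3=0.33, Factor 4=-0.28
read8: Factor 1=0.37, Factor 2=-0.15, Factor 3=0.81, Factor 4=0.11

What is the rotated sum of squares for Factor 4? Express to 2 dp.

SS loadings for Factor 4 = 0.14² + (-0.11)² + 0.25² + 0.42² + 0.10² + 0.06² + (-0.28)² + 0.11² = 0.0196 + 0.0121 + 0.0625 + 0.1764 + 0.0100 + 0.0036 + 0.0784 + 0.0121 = 0.3747

0.37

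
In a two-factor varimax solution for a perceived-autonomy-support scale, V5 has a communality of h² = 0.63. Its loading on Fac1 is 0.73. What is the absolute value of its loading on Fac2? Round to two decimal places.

0.31

Under orthogonal rotation h² = Σλ², so λ_Fac2² = h² − (0.5329) = 0.63 − 0.5329 = 0.0971.
|λ| = √0.0971 = 0.3116.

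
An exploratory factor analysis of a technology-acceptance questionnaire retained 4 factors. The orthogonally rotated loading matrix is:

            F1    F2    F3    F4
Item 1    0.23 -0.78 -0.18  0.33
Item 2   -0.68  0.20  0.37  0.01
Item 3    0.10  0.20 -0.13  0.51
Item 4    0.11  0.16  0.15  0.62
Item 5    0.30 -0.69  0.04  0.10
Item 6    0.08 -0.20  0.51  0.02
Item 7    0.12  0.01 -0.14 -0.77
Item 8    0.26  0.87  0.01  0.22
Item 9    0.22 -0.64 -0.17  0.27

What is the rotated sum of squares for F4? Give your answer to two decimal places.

SS loadings for F4 = 0.33² + 0.01² + 0.51² + 0.62² + 0.10² + 0.02² + (-0.77)² + 0.22² + 0.27² = 0.1089 + 0.0001 + 0.2601 + 0.3844 + 0.0100 + 0.0004 + 0.5929 + 0.0484 + 0.0729 = 1.4781

1.48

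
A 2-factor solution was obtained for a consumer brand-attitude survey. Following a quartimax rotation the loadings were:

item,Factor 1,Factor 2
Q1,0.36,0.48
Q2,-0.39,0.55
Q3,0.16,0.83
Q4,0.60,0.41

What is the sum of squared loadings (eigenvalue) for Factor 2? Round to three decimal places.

SS loadings for Factor 2 = 0.48² + 0.55² + 0.83² + 0.41² = 0.2304 + 0.3025 + 0.6889 + 0.1681 = 1.3899

1.390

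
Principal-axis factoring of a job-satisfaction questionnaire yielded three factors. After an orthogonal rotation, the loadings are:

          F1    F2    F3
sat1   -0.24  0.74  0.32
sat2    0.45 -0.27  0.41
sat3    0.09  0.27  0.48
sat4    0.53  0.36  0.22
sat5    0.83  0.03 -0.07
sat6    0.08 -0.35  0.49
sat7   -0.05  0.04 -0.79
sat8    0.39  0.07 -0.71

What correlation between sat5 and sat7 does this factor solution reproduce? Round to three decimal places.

0.015

r̂ = Σ λ_i·λ_j across factors = (0.83)(-0.05) + (0.03)(0.04) + (-0.07)(-0.79)
  = -0.0415 +0.0012 +0.0553 = 0.0150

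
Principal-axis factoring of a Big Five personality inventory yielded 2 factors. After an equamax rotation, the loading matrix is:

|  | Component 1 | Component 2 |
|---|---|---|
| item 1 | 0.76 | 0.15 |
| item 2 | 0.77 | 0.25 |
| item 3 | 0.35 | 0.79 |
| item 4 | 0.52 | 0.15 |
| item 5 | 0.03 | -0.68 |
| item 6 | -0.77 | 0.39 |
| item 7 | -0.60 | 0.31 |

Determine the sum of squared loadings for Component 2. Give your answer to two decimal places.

SS loadings for Component 2 = 0.15² + 0.25² + 0.79² + 0.15² + (-0.68)² + 0.39² + 0.31² = 0.0225 + 0.0625 + 0.6241 + 0.0225 + 0.4624 + 0.1521 + 0.0961 = 1.4422

1.44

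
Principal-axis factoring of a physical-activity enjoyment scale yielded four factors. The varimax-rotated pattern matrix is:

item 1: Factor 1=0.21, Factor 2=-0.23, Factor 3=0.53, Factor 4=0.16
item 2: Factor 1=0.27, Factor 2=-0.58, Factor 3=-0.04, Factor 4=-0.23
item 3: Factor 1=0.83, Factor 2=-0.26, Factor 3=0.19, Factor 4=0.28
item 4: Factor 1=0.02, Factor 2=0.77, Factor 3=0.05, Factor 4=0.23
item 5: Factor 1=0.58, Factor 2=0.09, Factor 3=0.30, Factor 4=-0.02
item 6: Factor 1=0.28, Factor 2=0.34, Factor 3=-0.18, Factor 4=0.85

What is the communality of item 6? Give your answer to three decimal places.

h² = 0.28² + 0.34² + (-0.18)² + 0.85² = 0.0784 + 0.1156 + 0.0324 + 0.7225 = 0.9489

0.949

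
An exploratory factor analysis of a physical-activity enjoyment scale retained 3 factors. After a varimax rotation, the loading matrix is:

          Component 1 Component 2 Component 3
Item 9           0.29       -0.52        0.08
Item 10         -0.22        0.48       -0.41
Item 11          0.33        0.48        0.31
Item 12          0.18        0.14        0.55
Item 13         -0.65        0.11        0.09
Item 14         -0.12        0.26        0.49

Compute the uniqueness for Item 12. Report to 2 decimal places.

0.65

h² = 0.18² + 0.14² + 0.55² = 0.0324 + 0.0196 + 0.3025 = 0.3545
Uniqueness u² = 1 − h² = 1 − 0.3545 = 0.6455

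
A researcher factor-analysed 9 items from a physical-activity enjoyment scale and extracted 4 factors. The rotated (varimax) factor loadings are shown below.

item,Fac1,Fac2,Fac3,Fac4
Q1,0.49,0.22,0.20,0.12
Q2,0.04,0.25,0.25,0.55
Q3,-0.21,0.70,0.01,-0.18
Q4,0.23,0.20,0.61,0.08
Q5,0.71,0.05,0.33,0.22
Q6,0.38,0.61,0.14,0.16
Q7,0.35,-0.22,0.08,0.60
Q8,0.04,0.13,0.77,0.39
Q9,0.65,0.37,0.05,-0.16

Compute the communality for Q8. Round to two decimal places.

h² = 0.04² + 0.13² + 0.77² + 0.39² = 0.0016 + 0.0169 + 0.5929 + 0.1521 = 0.7635

0.76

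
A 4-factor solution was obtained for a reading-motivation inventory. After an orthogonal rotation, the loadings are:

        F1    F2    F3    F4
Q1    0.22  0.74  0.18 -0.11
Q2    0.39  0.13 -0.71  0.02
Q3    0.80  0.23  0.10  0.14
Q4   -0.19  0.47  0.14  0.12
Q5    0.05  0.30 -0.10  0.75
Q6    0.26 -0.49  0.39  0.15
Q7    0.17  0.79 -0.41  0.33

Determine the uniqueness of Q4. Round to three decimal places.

h² = (-0.19)² + 0.47² + 0.14² + 0.12² = 0.0361 + 0.2209 + 0.0196 + 0.0144 = 0.2910
Uniqueness u² = 1 − h² = 1 − 0.2910 = 0.7090

0.709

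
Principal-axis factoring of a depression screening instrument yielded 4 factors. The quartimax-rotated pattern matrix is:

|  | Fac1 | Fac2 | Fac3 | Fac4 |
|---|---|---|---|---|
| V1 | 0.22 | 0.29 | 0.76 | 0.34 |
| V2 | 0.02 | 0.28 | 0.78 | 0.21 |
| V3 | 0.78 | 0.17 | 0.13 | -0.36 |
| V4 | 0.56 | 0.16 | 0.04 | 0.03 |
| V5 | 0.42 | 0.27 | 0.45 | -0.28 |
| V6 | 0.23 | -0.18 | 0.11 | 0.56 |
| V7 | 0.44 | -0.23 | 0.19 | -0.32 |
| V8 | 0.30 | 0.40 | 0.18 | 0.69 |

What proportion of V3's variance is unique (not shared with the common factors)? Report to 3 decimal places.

0.216

h² = 0.78² + 0.17² + 0.13² + (-0.36)² = 0.6084 + 0.0289 + 0.0169 + 0.1296 = 0.7838
Uniqueness u² = 1 − h² = 1 − 0.7838 = 0.2162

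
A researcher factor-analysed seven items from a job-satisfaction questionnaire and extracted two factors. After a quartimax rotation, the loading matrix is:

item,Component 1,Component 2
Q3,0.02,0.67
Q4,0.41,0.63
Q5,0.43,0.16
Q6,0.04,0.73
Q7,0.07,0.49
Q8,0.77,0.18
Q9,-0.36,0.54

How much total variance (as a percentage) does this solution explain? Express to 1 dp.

43.6%

SS loadings by factor: 1.0824, 1.9684; total = 3.0508.
Total variance with 7 standardized items is 7, so the solution explains 3.0508/7 = 0.4358 = 43.58%.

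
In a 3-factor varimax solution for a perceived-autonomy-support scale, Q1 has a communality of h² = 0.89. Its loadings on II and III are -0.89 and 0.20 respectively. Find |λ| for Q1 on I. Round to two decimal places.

0.24

Under orthogonal rotation h² = Σλ², so λ_I² = h² − (0.8321) = 0.89 − 0.8321 = 0.0579.
|λ| = √0.0579 = 0.2406.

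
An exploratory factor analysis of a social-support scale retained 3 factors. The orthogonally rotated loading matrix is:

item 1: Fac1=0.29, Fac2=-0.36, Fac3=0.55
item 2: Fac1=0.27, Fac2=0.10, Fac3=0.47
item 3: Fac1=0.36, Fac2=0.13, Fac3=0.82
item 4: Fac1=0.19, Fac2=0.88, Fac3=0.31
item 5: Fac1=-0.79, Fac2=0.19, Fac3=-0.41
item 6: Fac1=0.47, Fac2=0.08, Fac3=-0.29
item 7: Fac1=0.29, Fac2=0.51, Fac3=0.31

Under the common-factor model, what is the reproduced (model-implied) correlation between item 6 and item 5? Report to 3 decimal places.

r̂ = Σ λ_i·λ_j across factors = (0.47)(-0.79) + (0.08)(0.19) + (-0.29)(-0.41)
  = -0.3713 +0.0152 +0.1189 = -0.2372

-0.237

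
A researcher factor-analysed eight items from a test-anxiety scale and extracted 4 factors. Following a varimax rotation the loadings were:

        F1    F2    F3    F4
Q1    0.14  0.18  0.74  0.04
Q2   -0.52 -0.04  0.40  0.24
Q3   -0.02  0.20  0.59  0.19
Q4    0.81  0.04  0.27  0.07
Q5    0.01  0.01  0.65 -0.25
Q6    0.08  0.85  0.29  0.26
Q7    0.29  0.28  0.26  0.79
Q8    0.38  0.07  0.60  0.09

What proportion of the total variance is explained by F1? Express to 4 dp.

0.1477

SS loadings for F1 = 0.14² + (-0.52)² + (-0.02)² + 0.81² + 0.01² + 0.08² + 0.29² + 0.38² = 1.1815
Proportion of variance = 1.1815 / 8 = 0.1477.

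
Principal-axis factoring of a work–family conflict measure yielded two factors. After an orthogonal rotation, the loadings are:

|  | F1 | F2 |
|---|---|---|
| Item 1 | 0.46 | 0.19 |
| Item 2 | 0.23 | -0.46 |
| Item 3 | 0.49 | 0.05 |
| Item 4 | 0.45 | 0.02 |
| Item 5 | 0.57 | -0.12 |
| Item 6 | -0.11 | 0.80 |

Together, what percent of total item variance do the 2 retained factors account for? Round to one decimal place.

32.5%

SS loadings by factor: 1.0441, 0.9050; total = 1.9491.
Total variance with 6 standardized items is 6, so the solution explains 1.9491/6 = 0.3249 = 32.48%.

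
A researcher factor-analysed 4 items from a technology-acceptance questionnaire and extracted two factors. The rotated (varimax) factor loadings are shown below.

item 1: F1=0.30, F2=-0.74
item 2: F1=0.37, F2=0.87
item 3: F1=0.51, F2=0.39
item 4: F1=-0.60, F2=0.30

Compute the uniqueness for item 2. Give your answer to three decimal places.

h² = 0.37² + 0.87² = 0.1369 + 0.7569 = 0.8938
Uniqueness u² = 1 − h² = 1 − 0.8938 = 0.1062

0.106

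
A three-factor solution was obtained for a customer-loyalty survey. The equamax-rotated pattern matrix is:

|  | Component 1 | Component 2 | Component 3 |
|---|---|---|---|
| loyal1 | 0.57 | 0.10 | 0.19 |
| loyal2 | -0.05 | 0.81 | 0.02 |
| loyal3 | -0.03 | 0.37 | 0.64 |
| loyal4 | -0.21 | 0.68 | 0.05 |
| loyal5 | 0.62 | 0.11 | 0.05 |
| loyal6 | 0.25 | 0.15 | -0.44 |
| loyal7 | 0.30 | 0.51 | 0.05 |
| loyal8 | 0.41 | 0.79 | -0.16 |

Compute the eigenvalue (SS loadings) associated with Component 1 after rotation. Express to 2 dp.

SS loadings for Component 1 = 0.57² + (-0.05)² + (-0.03)² + (-0.21)² + 0.62² + 0.25² + 0.30² + 0.41² = 0.3249 + 0.0025 + 0.0009 + 0.0441 + 0.3844 + 0.0625 + 0.0900 + 0.1681 = 1.0774

1.08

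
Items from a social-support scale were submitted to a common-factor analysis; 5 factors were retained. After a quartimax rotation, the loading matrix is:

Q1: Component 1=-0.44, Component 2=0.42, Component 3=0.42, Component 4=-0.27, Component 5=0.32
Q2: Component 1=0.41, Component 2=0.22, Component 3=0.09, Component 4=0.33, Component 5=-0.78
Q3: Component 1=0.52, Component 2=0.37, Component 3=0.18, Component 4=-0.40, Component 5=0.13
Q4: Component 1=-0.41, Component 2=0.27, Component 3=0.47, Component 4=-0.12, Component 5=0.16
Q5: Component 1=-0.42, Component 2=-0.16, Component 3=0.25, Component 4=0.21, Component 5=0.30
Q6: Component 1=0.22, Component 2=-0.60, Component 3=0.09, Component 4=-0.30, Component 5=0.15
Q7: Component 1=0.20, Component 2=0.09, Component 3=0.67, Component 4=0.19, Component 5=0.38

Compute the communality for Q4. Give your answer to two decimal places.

h² = (-0.41)² + 0.27² + 0.47² + (-0.12)² + 0.16² = 0.1681 + 0.0729 + 0.2209 + 0.0144 + 0.0256 = 0.5019

0.50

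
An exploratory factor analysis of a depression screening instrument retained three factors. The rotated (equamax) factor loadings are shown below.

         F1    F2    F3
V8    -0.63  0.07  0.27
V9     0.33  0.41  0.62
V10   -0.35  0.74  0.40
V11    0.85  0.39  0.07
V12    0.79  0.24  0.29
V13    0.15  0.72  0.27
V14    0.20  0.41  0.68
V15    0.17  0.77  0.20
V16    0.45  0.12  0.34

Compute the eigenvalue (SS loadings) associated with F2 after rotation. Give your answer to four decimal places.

SS loadings for F2 = 0.07² + 0.41² + 0.74² + 0.39² + 0.24² + 0.72² + 0.41² + 0.77² + 0.12² = 0.0049 + 0.1681 + 0.5476 + 0.1521 + 0.0576 + 0.5184 + 0.1681 + 0.5929 + 0.0144 = 2.2241

2.2241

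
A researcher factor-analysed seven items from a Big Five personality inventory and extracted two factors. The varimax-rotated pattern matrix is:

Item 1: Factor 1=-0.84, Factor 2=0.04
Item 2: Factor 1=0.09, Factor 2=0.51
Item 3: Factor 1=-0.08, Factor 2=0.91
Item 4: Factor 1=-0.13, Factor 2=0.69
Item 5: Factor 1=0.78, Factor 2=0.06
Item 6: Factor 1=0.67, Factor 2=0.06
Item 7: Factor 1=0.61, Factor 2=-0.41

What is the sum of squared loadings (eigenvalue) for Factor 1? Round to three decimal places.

2.166

SS loadings for Factor 1 = (-0.84)² + 0.09² + (-0.08)² + (-0.13)² + 0.78² + 0.67² + 0.61² = 0.7056 + 0.0081 + 0.0064 + 0.0169 + 0.6084 + 0.4489 + 0.3721 = 2.1664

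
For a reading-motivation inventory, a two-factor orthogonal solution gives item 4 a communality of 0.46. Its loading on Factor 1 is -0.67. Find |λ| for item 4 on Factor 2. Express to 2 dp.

Under orthogonal rotation h² = Σλ², so λ_Factor 2² = h² − (0.4489) = 0.46 − 0.4489 = 0.0111.
|λ| = √0.0111 = 0.1054.

0.11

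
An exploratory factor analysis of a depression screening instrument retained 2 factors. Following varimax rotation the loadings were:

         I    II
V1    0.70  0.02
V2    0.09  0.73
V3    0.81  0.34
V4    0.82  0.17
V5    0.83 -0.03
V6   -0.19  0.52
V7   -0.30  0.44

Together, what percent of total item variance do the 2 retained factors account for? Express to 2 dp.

54.06%

SS loadings by factor: 2.6416, 1.1427; total = 3.7843.
Total variance with 7 standardized items is 7, so the solution explains 3.7843/7 = 0.5406 = 54.06%.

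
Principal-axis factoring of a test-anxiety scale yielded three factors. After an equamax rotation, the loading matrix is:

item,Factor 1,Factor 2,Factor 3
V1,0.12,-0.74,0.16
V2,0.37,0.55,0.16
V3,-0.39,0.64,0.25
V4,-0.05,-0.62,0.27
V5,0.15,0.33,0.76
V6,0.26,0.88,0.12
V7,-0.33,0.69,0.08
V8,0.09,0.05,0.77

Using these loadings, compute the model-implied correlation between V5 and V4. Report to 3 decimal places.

r̂ = Σ λ_i·λ_j across factors = (0.15)(-0.05) + (0.33)(-0.62) + (0.76)(0.27)
  = -0.0075 -0.2046 +0.2052 = -0.0069

-0.007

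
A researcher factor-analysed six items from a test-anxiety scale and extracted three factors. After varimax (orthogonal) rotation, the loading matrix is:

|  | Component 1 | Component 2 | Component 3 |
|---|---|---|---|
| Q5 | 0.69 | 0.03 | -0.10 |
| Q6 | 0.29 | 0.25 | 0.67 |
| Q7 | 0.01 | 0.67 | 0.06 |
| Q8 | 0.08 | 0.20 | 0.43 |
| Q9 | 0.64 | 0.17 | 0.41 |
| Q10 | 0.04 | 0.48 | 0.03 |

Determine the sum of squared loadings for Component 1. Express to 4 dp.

SS loadings for Component 1 = 0.69² + 0.29² + 0.01² + 0.08² + 0.64² + 0.04² = 0.4761 + 0.0841 + 0.0001 + 0.0064 + 0.4096 + 0.0016 = 0.9779

0.9779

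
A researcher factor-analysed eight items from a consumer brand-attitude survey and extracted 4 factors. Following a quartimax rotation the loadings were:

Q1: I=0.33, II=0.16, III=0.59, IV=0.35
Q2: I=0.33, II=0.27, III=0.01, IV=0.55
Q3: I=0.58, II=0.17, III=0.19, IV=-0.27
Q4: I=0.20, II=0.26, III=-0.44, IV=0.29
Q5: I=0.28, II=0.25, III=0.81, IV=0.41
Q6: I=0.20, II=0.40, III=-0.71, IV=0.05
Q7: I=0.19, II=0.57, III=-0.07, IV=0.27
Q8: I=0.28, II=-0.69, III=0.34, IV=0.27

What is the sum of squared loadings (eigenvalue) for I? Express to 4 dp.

0.8271

SS loadings for I = 0.33² + 0.33² + 0.58² + 0.20² + 0.28² + 0.20² + 0.19² + 0.28² = 0.1089 + 0.1089 + 0.3364 + 0.0400 + 0.0784 + 0.0400 + 0.0361 + 0.0784 = 0.8271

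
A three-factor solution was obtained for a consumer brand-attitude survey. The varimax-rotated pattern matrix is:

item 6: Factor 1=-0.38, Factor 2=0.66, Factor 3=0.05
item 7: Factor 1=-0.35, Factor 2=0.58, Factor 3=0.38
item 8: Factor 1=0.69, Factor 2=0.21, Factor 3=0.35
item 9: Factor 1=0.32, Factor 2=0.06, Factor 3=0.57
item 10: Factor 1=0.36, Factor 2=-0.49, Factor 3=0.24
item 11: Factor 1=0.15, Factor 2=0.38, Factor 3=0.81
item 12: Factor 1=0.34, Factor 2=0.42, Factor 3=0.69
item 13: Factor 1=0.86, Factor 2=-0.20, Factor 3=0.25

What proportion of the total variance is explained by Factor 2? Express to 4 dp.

0.1776

SS loadings for Factor 2 = 0.66² + 0.58² + 0.21² + 0.06² + (-0.49)² + 0.38² + 0.42² + (-0.20)² = 1.4206
Proportion of variance = 1.4206 / 8 = 0.1776.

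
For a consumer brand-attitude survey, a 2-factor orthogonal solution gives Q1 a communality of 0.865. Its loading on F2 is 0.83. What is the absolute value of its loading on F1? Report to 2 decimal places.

Under orthogonal rotation h² = Σλ², so λ_F1² = h² − (0.6889) = 0.865 − 0.6889 = 0.1761.
|λ| = √0.1761 = 0.4196.

0.42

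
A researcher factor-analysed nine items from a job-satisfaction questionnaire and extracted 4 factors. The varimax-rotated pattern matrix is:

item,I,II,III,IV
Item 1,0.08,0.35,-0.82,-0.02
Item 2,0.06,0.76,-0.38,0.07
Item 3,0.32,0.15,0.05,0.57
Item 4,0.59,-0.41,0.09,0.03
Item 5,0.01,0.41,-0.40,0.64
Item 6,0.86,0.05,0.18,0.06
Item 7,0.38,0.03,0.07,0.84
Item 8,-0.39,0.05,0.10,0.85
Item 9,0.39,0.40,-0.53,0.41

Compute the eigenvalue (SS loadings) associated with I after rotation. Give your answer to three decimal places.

SS loadings for I = 0.08² + 0.06² + 0.32² + 0.59² + 0.01² + 0.86² + 0.38² + (-0.39)² + 0.39² = 0.0064 + 0.0036 + 0.1024 + 0.3481 + 0.0001 + 0.7396 + 0.1444 + 0.1521 + 0.1521 = 1.6488

1.649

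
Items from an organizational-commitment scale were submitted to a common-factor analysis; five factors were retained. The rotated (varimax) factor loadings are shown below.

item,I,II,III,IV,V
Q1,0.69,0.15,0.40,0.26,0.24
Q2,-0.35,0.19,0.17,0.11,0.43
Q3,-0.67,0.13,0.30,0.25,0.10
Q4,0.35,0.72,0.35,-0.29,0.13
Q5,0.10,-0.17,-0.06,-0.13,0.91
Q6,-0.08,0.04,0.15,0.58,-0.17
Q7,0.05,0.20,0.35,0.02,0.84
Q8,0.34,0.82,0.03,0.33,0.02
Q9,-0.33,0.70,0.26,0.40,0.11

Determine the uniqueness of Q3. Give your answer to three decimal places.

h² = (-0.67)² + 0.13² + 0.30² + 0.25² + 0.10² = 0.4489 + 0.0169 + 0.0900 + 0.0625 + 0.0100 = 0.6283
Uniqueness u² = 1 − h² = 1 − 0.6283 = 0.3717

0.372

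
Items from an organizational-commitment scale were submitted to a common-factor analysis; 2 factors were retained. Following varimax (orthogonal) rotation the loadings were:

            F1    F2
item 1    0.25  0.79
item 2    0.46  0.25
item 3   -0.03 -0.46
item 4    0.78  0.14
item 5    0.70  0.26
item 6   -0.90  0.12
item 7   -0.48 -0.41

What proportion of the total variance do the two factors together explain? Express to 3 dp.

Communalities: 0.6866, 0.2741, 0.2125, 0.6280, 0.5576, 0.8244, 0.3985; Σh² = 3.5817.
Total variance with 7 standardized items is 7, so the solution explains 3.5817/7 = 0.5117.

0.512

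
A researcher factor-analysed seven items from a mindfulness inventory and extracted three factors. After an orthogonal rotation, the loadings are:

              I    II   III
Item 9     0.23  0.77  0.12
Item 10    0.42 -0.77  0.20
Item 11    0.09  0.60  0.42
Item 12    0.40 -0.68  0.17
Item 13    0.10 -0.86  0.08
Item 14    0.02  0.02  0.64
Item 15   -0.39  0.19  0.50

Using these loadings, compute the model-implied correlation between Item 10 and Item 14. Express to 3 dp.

0.121

r̂ = Σ λ_i·λ_j across factors = (0.42)(0.02) + (-0.77)(0.02) + (0.20)(0.64)
  = +0.0084 -0.0154 +0.1280 = 0.1210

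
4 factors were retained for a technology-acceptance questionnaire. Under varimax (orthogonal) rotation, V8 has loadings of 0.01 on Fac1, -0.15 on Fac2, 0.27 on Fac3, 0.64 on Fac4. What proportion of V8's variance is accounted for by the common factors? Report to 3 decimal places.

0.505

h² = 0.01² + (-0.15)² + 0.27² + 0.64² = 0.0001 + 0.0225 + 0.0729 + 0.4096 = 0.5051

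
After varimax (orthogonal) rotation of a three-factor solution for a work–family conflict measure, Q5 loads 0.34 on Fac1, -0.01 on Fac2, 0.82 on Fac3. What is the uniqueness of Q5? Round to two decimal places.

0.21

h² = 0.34² + (-0.01)² + 0.82² = 0.1156 + 0.0001 + 0.6724 = 0.7881
Uniqueness u² = 1 − h² = 1 − 0.7881 = 0.2119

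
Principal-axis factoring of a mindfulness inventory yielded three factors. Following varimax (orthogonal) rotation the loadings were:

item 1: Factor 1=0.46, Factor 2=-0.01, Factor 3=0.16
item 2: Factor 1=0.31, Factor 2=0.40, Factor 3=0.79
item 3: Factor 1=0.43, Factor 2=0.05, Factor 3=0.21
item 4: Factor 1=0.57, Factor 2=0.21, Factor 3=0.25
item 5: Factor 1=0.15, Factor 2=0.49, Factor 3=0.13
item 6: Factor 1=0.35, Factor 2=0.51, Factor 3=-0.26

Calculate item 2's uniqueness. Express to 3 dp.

h² = 0.31² + 0.40² + 0.79² = 0.0961 + 0.1600 + 0.6241 = 0.8802
Uniqueness u² = 1 − h² = 1 − 0.8802 = 0.1198

0.120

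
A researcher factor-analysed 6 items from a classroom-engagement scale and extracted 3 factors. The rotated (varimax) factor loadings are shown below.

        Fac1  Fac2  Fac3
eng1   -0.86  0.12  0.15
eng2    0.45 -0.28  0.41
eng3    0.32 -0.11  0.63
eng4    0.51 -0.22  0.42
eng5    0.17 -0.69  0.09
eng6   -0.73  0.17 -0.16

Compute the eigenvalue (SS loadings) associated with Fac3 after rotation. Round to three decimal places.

0.798

SS loadings for Fac3 = 0.15² + 0.41² + 0.63² + 0.42² + 0.09² + (-0.16)² = 0.0225 + 0.1681 + 0.3969 + 0.1764 + 0.0081 + 0.0256 = 0.7976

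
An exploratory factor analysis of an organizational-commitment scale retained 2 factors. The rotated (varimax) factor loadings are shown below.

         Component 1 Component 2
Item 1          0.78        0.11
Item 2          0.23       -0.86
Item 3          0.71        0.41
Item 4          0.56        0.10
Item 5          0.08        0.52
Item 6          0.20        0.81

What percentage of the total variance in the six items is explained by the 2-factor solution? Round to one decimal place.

SS loadings by factor: 1.5254, 1.8563; total = 3.3817.
Total variance with 6 standardized items is 6, so the solution explains 3.3817/6 = 0.5636 = 56.36%.

56.4%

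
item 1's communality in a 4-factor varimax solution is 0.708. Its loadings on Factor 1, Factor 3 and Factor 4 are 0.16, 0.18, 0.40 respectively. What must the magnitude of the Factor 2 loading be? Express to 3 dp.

Under orthogonal rotation h² = Σλ², so λ_Factor 2² = h² − (0.2180) = 0.708 − 0.2180 = 0.4900.
|λ| = √0.4900 = 0.7000.

0.700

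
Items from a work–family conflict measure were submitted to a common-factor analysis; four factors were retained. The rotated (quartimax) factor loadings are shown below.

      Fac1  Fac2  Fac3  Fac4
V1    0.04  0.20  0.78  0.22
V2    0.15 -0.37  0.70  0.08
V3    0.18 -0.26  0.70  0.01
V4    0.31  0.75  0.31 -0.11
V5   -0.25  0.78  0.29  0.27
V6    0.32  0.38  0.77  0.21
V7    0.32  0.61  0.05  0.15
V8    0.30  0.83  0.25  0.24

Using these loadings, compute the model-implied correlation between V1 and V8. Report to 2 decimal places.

0.43

r̂ = Σ λ_i·λ_j across factors = (0.04)(0.30) + (0.20)(0.83) + (0.78)(0.25) + (0.22)(0.24)
  = +0.0120 +0.1660 +0.1950 +0.0528 = 0.4258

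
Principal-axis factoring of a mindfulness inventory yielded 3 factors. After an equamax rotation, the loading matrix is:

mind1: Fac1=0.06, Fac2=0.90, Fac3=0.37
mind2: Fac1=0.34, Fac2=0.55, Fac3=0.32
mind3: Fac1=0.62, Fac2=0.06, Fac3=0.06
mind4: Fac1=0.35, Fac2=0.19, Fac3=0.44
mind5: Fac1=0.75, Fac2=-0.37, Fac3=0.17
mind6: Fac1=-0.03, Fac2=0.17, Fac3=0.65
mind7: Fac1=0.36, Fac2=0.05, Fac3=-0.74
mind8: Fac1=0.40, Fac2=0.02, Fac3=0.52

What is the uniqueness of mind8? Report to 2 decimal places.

0.57

h² = 0.40² + 0.02² + 0.52² = 0.1600 + 0.0004 + 0.2704 = 0.4308
Uniqueness u² = 1 − h² = 1 − 0.4308 = 0.5692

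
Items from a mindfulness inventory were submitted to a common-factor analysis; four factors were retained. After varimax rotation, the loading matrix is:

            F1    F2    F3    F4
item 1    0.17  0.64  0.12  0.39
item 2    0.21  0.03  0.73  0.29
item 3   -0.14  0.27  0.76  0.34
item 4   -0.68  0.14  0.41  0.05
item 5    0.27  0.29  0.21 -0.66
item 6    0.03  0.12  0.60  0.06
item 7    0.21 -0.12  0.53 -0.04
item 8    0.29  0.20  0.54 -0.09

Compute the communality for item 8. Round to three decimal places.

h² = 0.29² + 0.20² + 0.54² + (-0.09)² = 0.0841 + 0.0400 + 0.2916 + 0.0081 = 0.4238

0.424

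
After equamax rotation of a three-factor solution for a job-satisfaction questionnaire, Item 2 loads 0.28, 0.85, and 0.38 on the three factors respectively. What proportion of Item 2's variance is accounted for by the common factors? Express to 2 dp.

h² = 0.28² + 0.85² + 0.38² = 0.0784 + 0.7225 + 0.1444 = 0.9453

0.95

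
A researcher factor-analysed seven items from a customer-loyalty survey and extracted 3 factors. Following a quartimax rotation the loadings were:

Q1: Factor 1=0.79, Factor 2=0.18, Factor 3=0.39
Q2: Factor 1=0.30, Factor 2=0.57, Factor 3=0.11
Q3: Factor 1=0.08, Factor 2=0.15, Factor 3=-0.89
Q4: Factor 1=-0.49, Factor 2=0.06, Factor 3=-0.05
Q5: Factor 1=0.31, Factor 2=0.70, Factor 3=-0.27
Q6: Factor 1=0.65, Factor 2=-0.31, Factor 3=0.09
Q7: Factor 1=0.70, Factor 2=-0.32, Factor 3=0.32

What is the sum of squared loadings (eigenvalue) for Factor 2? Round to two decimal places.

SS loadings for Factor 2 = 0.18² + 0.57² + 0.15² + 0.06² + 0.70² + (-0.31)² + (-0.32)² = 0.0324 + 0.3249 + 0.0225 + 0.0036 + 0.4900 + 0.0961 + 0.1024 = 1.0719

1.07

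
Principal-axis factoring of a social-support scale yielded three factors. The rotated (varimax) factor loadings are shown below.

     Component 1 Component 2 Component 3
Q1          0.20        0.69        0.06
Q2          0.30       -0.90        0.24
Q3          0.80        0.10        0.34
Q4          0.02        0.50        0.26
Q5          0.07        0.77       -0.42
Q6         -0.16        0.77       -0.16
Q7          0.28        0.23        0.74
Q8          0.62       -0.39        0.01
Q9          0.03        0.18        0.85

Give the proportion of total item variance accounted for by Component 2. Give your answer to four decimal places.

0.3299

SS loadings for Component 2 = 0.69² + (-0.90)² + 0.10² + 0.50² + 0.77² + 0.77² + 0.23² + (-0.39)² + 0.18² = 2.9693
Proportion of variance = 2.9693 / 9 = 0.3299.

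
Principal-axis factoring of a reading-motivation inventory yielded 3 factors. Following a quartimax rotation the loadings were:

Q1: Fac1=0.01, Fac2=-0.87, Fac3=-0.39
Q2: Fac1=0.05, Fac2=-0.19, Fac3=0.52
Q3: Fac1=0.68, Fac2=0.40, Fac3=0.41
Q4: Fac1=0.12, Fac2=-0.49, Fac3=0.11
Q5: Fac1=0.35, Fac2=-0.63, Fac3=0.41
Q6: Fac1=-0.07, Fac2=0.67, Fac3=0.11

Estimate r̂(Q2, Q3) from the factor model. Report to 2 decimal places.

0.17

r̂ = Σ λ_i·λ_j across factors = (0.05)(0.68) + (-0.19)(0.40) + (0.52)(0.41)
  = +0.0340 -0.0760 +0.2132 = 0.1712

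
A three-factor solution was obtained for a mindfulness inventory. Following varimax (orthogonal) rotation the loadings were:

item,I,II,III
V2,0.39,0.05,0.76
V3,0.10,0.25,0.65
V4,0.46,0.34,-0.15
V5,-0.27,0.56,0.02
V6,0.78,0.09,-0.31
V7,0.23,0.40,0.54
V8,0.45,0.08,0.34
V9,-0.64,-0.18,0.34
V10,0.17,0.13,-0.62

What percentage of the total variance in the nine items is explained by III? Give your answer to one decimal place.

22.5%

SS loadings for III = 0.76² + 0.65² + (-0.15)² + 0.02² + (-0.31)² + 0.54² + 0.34² + 0.34² + (-0.62)² = 2.0263
With 9 standardized items, total variance = 9. Proportion = 2.0263/9 = 0.2251 → 22.51%.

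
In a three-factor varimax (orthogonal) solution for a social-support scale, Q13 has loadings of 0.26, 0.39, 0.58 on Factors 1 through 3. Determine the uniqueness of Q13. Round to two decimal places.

h² = 0.26² + 0.39² + 0.58² = 0.0676 + 0.1521 + 0.3364 = 0.5561
Uniqueness u² = 1 − h² = 1 − 0.5561 = 0.4439

0.44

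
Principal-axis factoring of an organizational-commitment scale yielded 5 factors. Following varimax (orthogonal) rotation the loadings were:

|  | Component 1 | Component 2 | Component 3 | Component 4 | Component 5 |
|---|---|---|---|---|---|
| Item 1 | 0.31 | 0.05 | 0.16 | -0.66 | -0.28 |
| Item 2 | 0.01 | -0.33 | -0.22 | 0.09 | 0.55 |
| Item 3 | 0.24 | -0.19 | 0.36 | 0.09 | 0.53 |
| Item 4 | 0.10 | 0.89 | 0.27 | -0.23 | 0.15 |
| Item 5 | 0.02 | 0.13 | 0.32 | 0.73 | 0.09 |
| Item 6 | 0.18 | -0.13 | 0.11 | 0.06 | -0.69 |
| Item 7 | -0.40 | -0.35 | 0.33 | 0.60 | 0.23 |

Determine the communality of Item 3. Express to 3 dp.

h² = 0.24² + (-0.19)² + 0.36² + 0.09² + 0.53² = 0.0576 + 0.0361 + 0.1296 + 0.0081 + 0.2809 = 0.5123

0.512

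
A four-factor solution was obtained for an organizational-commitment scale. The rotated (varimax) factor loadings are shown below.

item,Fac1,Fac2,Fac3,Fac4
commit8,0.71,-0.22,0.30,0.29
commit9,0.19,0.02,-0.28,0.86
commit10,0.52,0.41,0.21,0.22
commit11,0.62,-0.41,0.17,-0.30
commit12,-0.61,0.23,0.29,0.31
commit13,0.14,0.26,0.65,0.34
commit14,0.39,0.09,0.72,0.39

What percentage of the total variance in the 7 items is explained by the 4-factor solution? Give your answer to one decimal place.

Communalities: 0.7266, 0.8545, 0.5310, 0.6714, 0.6052, 0.6253, 0.8307; Σh² = 4.8447.
Total variance with 7 standardized items is 7, so the solution explains 4.8447/7 = 0.6921 = 69.21%.

69.2%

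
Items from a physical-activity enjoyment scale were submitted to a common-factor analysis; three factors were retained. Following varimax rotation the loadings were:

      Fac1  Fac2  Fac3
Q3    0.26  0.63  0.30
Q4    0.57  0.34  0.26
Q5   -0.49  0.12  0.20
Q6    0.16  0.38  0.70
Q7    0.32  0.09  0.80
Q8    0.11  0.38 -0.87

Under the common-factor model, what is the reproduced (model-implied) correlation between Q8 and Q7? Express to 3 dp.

-0.627

r̂ = Σ λ_i·λ_j across factors = (0.11)(0.32) + (0.38)(0.09) + (-0.87)(0.80)
  = +0.0352 +0.0342 -0.6960 = -0.6266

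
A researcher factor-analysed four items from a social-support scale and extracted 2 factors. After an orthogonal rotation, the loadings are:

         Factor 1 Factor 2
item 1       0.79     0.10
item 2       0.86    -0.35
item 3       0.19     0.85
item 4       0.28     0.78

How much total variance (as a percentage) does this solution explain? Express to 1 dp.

Communalities: 0.6341, 0.8621, 0.7586, 0.6868; Σh² = 2.9416.
Total variance with 4 standardized items is 4, so the solution explains 2.9416/4 = 0.7354 = 73.54%.

73.5%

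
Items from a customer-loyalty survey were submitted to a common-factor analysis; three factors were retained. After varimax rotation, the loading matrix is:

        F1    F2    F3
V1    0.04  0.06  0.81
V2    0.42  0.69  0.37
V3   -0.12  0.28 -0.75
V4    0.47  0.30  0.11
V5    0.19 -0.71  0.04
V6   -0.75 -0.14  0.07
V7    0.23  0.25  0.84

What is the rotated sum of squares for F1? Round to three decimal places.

1.065

SS loadings for F1 = 0.04² + 0.42² + (-0.12)² + 0.47² + 0.19² + (-0.75)² + 0.23² = 0.0016 + 0.1764 + 0.0144 + 0.2209 + 0.0361 + 0.5625 + 0.0529 = 1.0648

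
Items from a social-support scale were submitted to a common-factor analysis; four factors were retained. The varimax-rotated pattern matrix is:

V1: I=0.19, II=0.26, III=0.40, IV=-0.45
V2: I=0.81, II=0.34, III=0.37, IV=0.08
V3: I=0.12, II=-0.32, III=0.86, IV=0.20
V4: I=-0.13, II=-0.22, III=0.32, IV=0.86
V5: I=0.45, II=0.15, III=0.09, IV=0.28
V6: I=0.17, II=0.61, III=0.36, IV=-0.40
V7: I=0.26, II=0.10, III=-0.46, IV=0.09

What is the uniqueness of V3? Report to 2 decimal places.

0.10

h² = 0.12² + (-0.32)² + 0.86² + 0.20² = 0.0144 + 0.1024 + 0.7396 + 0.0400 = 0.8964
Uniqueness u² = 1 − h² = 1 − 0.8964 = 0.1036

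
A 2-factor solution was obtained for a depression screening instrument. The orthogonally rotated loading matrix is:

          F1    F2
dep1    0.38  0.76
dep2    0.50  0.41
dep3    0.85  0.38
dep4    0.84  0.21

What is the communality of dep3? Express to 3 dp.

h² = 0.85² + 0.38² = 0.7225 + 0.1444 = 0.8669

0.867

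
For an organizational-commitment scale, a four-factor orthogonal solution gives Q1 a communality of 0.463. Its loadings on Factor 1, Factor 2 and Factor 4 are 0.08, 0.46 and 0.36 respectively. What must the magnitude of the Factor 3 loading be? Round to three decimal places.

0.340

Under orthogonal rotation h² = Σλ², so λ_Factor 3² = h² − (0.3476) = 0.463 − 0.3476 = 0.1154.
|λ| = √0.1154 = 0.3397.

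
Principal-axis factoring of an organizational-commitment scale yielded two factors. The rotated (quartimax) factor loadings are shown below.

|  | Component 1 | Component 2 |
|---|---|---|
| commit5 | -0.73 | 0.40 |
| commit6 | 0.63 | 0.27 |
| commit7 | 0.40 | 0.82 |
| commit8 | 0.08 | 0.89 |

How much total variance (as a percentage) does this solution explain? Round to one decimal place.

69.8%

SS loadings by factor: 1.0962, 1.6974; total = 2.7936.
Total variance with 4 standardized items is 4, so the solution explains 2.7936/4 = 0.6984 = 69.84%.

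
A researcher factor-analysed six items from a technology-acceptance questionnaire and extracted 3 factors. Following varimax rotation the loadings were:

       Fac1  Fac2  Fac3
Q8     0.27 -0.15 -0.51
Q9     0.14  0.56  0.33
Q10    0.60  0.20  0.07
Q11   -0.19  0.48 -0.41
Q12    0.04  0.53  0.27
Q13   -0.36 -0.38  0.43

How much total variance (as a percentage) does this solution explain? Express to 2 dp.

Communalities: 0.3555, 0.4421, 0.4049, 0.4346, 0.3554, 0.4589; Σh² = 2.4514.
Total variance with 6 standardized items is 6, so the solution explains 2.4514/6 = 0.4086 = 40.86%.

40.86%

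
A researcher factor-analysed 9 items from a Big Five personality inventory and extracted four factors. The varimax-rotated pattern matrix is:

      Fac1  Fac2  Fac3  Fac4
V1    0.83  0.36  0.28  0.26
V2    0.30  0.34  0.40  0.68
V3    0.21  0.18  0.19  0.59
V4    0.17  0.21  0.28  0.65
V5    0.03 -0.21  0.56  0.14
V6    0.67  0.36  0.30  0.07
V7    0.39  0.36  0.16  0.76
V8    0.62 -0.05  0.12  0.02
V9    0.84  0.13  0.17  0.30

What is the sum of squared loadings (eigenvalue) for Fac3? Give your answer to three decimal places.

0.825

SS loadings for Fac3 = 0.28² + 0.40² + 0.19² + 0.28² + 0.56² + 0.30² + 0.16² + 0.12² + 0.17² = 0.0784 + 0.1600 + 0.0361 + 0.0784 + 0.3136 + 0.0900 + 0.0256 + 0.0144 + 0.0289 = 0.8254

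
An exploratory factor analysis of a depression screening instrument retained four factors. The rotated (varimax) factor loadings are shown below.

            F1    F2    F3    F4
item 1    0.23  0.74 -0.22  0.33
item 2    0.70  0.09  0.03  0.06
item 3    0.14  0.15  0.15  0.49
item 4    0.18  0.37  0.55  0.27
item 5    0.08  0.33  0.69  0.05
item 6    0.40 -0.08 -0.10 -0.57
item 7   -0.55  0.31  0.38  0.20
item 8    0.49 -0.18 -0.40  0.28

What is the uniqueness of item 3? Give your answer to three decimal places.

h² = 0.14² + 0.15² + 0.15² + 0.49² = 0.0196 + 0.0225 + 0.0225 + 0.2401 = 0.3047
Uniqueness u² = 1 − h² = 1 − 0.3047 = 0.6953

0.695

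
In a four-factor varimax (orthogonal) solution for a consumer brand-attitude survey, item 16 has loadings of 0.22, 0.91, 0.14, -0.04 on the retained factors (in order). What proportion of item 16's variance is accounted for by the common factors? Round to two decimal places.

h² = 0.22² + 0.91² + 0.14² + (-0.04)² = 0.0484 + 0.8281 + 0.0196 + 0.0016 = 0.8977

0.90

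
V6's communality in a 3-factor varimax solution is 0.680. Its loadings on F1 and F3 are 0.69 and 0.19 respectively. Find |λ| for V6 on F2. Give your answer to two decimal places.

0.41

Under orthogonal rotation h² = Σλ², so λ_F2² = h² − (0.5122) = 0.680 − 0.5122 = 0.1678.
|λ| = √0.1678 = 0.4096.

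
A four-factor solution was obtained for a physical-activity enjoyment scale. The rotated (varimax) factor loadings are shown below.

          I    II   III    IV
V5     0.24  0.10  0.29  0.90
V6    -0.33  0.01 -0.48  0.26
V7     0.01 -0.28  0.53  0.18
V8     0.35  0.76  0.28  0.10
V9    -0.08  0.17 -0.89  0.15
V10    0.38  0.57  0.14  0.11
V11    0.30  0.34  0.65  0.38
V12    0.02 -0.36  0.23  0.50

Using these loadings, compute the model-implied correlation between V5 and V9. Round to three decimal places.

r̂ = Σ λ_i·λ_j across factors = (0.24)(-0.08) + (0.10)(0.17) + (0.29)(-0.89) + (0.90)(0.15)
  = -0.0192 +0.0170 -0.2581 +0.1350 = -0.1253

-0.125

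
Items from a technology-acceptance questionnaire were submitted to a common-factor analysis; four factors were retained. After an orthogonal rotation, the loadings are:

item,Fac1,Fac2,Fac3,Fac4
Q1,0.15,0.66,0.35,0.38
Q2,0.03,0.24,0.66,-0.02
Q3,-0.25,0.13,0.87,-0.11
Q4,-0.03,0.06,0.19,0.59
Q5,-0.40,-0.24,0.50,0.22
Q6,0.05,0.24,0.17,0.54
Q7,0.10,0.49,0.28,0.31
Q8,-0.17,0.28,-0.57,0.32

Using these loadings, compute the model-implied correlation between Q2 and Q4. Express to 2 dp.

0.13

r̂ = Σ λ_i·λ_j across factors = (0.03)(-0.03) + (0.24)(0.06) + (0.66)(0.19) + (-0.02)(0.59)
  = -0.0009 +0.0144 +0.1254 -0.0118 = 0.1271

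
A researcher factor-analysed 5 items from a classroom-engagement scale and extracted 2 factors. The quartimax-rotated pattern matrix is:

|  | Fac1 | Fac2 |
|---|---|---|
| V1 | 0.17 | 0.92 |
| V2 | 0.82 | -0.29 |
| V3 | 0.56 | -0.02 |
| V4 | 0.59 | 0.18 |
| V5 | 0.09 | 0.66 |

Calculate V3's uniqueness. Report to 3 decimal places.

0.686

h² = 0.56² + (-0.02)² = 0.3136 + 0.0004 = 0.3140
Uniqueness u² = 1 − h² = 1 − 0.3140 = 0.6860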